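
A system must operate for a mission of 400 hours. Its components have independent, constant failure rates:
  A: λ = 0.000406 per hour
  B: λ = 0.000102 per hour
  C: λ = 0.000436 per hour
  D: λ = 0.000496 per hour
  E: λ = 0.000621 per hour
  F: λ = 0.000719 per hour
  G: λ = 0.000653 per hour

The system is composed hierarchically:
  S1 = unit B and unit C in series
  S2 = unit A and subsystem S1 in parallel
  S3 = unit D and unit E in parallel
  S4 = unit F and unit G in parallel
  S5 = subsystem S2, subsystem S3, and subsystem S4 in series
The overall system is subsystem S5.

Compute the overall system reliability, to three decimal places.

R(A) = exp(−0.000406 × 400) = 0.85010
R(B) = exp(−0.000102 × 400) = 0.96002
R(C) = exp(−0.000436 × 400) = 0.83996
R(D) = exp(−0.000496 × 400) = 0.82004
R(E) = exp(−0.000621 × 400) = 0.78005
R(F) = exp(−0.000719 × 400) = 0.75006
R(G) = exp(−0.000653 × 400) = 0.77013
Series (B and C): 0.96002 × 0.83996 = 0.80638
Parallel (A and [0.80638]): 1 − (1 − 0.85010)(1 − 0.80638) = 0.97098
Parallel (D and E): 1 − (1 − 0.82004)(1 − 0.78005) = 0.96042
Parallel (F and G): 1 − (1 − 0.75006)(1 − 0.77013) = 0.94255
Series ([0.97098], [0.96042], and [0.94255]): 0.97098 × 0.96042 × 0.94255 = 0.879

0.879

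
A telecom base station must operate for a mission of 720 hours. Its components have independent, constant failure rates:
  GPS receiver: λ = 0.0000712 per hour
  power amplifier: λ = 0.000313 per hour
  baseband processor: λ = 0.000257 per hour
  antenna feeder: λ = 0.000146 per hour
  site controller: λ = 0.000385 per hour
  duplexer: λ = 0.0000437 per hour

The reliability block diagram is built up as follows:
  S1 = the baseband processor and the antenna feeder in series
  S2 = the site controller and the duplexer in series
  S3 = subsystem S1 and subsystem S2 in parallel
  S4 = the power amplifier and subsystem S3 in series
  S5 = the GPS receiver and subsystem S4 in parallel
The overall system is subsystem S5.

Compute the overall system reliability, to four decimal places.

R(GPS receiver) = exp(−0.0000712 × 720) = 0.950028
R(power amplifier) = exp(−0.000313 × 720) = 0.798229
R(baseband processor) = exp(−0.000257 × 720) = 0.831071
R(antenna feeder) = exp(−0.000146 × 720) = 0.900216
R(site controller) = exp(−0.000385 × 720) = 0.757903
R(duplexer) = exp(−0.0000437 × 720) = 0.969026
Series (baseband processor and antenna feeder): 0.831071 × 0.900216 = 0.748143
Series (site controller and duplexer): 0.757903 × 0.969026 = 0.734428
Parallel ([0.748143] and [0.734428]): 1 − (1 − 0.748143)(1 − 0.734428) = 0.933114
Series (power amplifier and [0.933114]): 0.798229 × 0.933114 = 0.744839
Parallel (GPS receiver and [0.744839]): 1 − (1 − 0.950028)(1 − 0.744839) = 0.9872

0.9872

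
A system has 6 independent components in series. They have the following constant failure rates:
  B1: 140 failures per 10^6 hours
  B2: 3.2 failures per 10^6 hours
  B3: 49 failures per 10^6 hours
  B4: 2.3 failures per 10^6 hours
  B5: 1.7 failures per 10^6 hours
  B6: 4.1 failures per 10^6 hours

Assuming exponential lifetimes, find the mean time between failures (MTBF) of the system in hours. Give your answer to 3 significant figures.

4990

Series of exponential components: λ_sys = Σ λ_i
λ_sys = 0.00014 + 0.0000032 + 0.000049 + 0.0000023 + 0.0000017 + 0.0000041 = 2.0030e-04 /h
MTBF = 1 / λ_sys = 4990 h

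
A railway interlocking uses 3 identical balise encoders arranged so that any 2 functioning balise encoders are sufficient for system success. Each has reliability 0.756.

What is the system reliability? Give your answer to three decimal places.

0.850

R = Σ_{i=2}^{3} C(3,i) p^i (1−p)^{3−i} with p = 0.756
C(3,2)·0.756^2·0.244^1 = 0.41836
C(3,3)·0.756^3·0.244^0 = 0.43208
Sum = 0.850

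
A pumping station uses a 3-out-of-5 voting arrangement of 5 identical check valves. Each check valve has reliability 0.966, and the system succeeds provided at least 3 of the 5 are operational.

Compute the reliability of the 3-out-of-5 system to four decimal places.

0.9996

R = Σ_{i=3}^{5} C(5,i) p^i (1−p)^{5−i} with p = 0.966
C(5,3)·0.966^3·0.034^2 = 0.010421
C(5,4)·0.966^4·0.034^1 = 0.148033
C(5,5)·0.966^5·0.034^0 = 0.841174
Sum = 0.9996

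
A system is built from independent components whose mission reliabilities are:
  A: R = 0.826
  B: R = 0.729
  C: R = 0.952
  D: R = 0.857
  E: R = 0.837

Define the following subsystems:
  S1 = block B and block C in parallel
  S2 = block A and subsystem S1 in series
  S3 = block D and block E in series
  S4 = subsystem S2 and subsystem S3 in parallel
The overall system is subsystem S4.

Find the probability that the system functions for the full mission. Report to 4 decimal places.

Parallel (B and C): 1 − (1 − 0.729000)(1 − 0.952000) = 0.986992
Series (A and [0.986992]): 0.826000 × 0.986992 = 0.815255
Series (D and E): 0.857000 × 0.837000 = 0.717309
Parallel ([0.815255] and [0.717309]): 1 − (1 − 0.815255)(1 − 0.717309) = 0.9478

0.9478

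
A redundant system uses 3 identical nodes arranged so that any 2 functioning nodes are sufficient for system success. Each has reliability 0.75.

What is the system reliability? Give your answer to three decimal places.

0.844

R = Σ_{i=2}^{3} C(3,i) p^i (1−p)^{3−i} with p = 0.75
C(3,2)·0.75^2·0.25^1 = 0.42188
C(3,3)·0.75^3·0.25^0 = 0.42188
Sum = 0.844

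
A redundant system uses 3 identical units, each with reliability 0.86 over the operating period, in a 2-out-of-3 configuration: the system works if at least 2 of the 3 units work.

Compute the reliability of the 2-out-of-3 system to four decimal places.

R = Σ_{i=2}^{3} C(3,i) p^i (1−p)^{3−i} with p = 0.86
C(3,2)·0.86^2·0.14^1 = 0.310632
C(3,3)·0.86^3·0.14^0 = 0.636056
Sum = 0.9467

0.9467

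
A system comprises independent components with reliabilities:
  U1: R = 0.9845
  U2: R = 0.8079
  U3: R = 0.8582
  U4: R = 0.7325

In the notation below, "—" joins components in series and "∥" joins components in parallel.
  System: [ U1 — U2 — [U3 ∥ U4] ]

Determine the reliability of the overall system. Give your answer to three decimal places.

0.765

Parallel (U3 and U4): 1 − (1 − 0.85820)(1 − 0.73250) = 0.96207
Series (U1, U2, and [0.96207]): 0.98450 × 0.80790 × 0.96207 = 0.765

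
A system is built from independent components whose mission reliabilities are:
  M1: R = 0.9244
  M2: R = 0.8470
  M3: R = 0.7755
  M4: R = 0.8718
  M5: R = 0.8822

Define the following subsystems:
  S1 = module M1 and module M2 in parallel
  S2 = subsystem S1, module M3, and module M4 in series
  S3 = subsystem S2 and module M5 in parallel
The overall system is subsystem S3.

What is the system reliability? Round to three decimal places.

Parallel (M1 and M2): 1 − (1 − 0.92440)(1 − 0.84700) = 0.98843
Series ([0.98843], M3, and M4): 0.98843 × 0.77550 × 0.87180 = 0.66826
Parallel ([0.66826] and M5): 1 − (1 − 0.66826)(1 − 0.88220) = 0.961

0.961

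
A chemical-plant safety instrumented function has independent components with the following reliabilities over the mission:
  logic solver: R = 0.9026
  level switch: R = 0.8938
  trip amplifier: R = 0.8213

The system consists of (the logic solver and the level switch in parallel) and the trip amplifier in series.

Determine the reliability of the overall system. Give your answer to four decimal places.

0.8128

Parallel (logic solver and level switch): 1 − (1 − 0.902600)(1 − 0.893800) = 0.989656
Series ([0.989656] and trip amplifier): 0.989656 × 0.821300 = 0.8128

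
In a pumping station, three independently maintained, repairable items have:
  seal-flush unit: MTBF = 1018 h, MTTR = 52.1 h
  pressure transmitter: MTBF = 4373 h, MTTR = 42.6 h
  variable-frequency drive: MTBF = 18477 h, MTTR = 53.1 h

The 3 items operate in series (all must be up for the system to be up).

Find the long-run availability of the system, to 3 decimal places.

A(seal-flush unit) = MTBF/(MTBF+MTTR) = 1018/(1018+52.1) = 0.951313
A(pressure transmitter) = MTBF/(MTBF+MTTR) = 4373/(4373+42.6) = 0.990352
A(variable-frequency drive) = MTBF/(MTBF+MTTR) = 18477/(18477+53.1) = 0.997134
Series availability: 0.951313 × 0.990352 × 0.997134 = 0.939

0.939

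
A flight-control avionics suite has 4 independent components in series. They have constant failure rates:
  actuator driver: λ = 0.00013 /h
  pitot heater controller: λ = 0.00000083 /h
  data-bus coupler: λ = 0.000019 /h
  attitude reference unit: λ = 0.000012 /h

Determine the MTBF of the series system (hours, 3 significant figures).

Series of exponential components: λ_sys = Σ λ_i
λ_sys = 0.00013 + 0.00000083 + 0.000019 + 0.000012 = 1.6183e-04 /h
MTBF = 1 / λ_sys = 6180 h

6180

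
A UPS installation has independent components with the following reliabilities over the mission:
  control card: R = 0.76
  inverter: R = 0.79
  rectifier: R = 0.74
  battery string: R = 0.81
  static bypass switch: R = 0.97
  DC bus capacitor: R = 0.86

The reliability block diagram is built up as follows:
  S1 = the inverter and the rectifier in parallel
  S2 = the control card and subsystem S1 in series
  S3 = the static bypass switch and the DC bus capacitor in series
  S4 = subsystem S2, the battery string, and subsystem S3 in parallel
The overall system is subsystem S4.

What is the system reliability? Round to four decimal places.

Parallel (inverter and rectifier): 1 − (1 − 0.790000)(1 − 0.740000) = 0.945400
Series (control card and [0.945400]): 0.760000 × 0.945400 = 0.718504
Series (static bypass switch and DC bus capacitor): 0.970000 × 0.860000 = 0.834200
Parallel ([0.718504], battery string, and [0.834200]): 1 − (1 − 0.718504)(1 − 0.810000)(1 − 0.834200) = 0.9911

0.9911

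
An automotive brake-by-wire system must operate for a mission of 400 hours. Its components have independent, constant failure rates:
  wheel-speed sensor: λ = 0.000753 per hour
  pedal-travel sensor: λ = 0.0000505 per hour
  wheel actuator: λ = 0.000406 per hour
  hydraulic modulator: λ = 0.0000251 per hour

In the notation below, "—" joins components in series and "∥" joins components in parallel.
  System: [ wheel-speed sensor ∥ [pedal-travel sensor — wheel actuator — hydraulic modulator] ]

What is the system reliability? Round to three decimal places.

R(wheel-speed sensor) = exp(−0.000753 × 400) = 0.73993
R(pedal-travel sensor) = exp(−0.0000505 × 400) = 0.98000
R(wheel actuator) = exp(−0.000406 × 400) = 0.85010
R(hydraulic modulator) = exp(−0.0000251 × 400) = 0.99001
Series (pedal-travel sensor, wheel actuator, and hydraulic modulator): 0.98000 × 0.85010 × 0.99001 = 0.82478
Parallel (wheel-speed sensor and [0.82478]): 1 − (1 − 0.73993)(1 − 0.82478) = 0.954

0.954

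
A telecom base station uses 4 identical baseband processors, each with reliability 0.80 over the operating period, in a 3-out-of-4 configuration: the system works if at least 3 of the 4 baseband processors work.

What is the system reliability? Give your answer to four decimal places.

0.8192

R = Σ_{i=3}^{4} C(4,i) p^i (1−p)^{4−i} with p = 0.80
C(4,3)·0.80^3·0.20^1 = 0.409600
C(4,4)·0.80^4·0.20^0 = 0.409600
Sum = 0.8192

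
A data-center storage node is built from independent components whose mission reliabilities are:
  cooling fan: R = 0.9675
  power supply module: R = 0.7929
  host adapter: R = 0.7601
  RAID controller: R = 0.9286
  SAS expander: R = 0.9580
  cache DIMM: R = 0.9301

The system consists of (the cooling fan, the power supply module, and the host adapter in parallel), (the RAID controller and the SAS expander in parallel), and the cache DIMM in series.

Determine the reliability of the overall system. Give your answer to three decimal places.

Parallel (cooling fan, power supply module, and host adapter): 1 − (1 − 0.96750)(1 − 0.79290)(1 − 0.76010) = 0.99839
Parallel (RAID controller and SAS expander): 1 − (1 − 0.92860)(1 − 0.95800) = 0.99700
Series ([0.99839], [0.99700], and cache DIMM): 0.99839 × 0.99700 × 0.93010 = 0.926

0.926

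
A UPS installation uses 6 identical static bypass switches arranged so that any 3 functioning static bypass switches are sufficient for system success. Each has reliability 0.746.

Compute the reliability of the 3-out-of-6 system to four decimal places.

R = Σ_{i=3}^{6} C(6,i) p^i (1−p)^{6−i} with p = 0.746
C(6,3)·0.746^3·0.254^3 = 0.136065
C(6,4)·0.746^4·0.254^2 = 0.299719
C(6,5)·0.746^5·0.254^1 = 0.352111
C(6,6)·0.746^6·0.254^0 = 0.172359
Sum = 0.9603

0.9603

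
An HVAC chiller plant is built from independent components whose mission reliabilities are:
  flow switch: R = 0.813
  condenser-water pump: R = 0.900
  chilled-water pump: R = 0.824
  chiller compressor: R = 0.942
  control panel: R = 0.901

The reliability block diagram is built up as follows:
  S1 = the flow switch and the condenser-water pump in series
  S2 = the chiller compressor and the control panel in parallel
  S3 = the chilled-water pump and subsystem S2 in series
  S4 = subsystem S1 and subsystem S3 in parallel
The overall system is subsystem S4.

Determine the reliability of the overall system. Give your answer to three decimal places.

Series (flow switch and condenser-water pump): 0.81300 × 0.90000 = 0.73170
Parallel (chiller compressor and control panel): 1 − (1 − 0.94200)(1 − 0.90100) = 0.99426
Series (chilled-water pump and [0.99426]): 0.82400 × 0.99426 = 0.81927
Parallel ([0.73170] and [0.81927]): 1 − (1 − 0.73170)(1 − 0.81927) = 0.952

0.952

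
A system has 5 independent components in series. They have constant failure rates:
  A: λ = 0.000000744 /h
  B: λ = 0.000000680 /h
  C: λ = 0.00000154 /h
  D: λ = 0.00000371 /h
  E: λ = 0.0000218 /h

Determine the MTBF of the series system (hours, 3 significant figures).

Series of exponential components: λ_sys = Σ λ_i
λ_sys = 0.000000744 + 0.000000680 + 0.00000154 + 0.00000371 + 0.0000218 = 2.8474e-05 /h
MTBF = 1 / λ_sys = 35100 h

35100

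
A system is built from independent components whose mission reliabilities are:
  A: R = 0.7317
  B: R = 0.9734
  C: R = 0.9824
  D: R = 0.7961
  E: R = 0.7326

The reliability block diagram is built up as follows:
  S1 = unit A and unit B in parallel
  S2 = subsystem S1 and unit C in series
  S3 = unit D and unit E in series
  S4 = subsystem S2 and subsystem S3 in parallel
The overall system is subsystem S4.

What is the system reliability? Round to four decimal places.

Parallel (A and B): 1 − (1 − 0.731700)(1 − 0.973400) = 0.992863
Series ([0.992863] and C): 0.992863 × 0.982400 = 0.975389
Series (D and E): 0.796100 × 0.732600 = 0.583223
Parallel ([0.975389] and [0.583223]): 1 − (1 − 0.975389)(1 − 0.583223) = 0.9897

0.9897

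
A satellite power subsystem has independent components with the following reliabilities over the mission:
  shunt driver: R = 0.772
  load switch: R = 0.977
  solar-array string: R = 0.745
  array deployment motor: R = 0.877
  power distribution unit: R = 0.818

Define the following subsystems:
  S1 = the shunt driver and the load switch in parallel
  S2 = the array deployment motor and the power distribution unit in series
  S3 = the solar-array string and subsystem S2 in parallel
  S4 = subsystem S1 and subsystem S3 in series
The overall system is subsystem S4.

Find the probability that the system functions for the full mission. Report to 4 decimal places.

Parallel (shunt driver and load switch): 1 − (1 − 0.772000)(1 − 0.977000) = 0.994756
Series (array deployment motor and power distribution unit): 0.877000 × 0.818000 = 0.717386
Parallel (solar-array string and [0.717386]): 1 − (1 − 0.745000)(1 − 0.717386) = 0.927933
Series ([0.994756] and [0.927933]): 0.994756 × 0.927933 = 0.9231

0.9231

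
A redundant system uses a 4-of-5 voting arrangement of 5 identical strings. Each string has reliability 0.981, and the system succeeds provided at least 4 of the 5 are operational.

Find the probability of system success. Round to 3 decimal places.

R = Σ_{i=4}^{5} C(5,i) p^i (1−p)^{5−i} with p = 0.981
C(5,4)·0.981^4·0.019^1 = 0.08798
C(5,5)·0.981^5·0.019^0 = 0.90854
Sum = 0.997

0.997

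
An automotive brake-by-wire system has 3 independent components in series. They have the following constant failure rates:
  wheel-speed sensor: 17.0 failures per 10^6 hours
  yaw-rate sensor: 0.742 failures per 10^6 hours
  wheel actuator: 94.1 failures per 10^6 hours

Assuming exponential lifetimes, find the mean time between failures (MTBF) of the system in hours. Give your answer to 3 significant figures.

Series of exponential components: λ_sys = Σ λ_i
λ_sys = 0.0000170 + 0.000000742 + 0.0000941 = 1.1184e-04 /h
MTBF = 1 / λ_sys = 8940 h

8940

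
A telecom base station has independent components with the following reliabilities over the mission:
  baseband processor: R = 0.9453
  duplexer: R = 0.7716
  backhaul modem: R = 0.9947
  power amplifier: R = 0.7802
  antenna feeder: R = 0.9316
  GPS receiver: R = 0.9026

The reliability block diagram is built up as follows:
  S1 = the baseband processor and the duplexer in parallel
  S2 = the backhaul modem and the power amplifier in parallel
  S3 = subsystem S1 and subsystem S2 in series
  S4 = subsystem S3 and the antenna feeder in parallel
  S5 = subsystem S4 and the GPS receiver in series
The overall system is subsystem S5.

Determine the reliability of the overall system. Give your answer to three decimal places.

0.902

Parallel (baseband processor and duplexer): 1 − (1 − 0.94530)(1 − 0.77160) = 0.98751
Parallel (backhaul modem and power amplifier): 1 − (1 − 0.99470)(1 − 0.78020) = 0.99884
Series ([0.98751] and [0.99884]): 0.98751 × 0.99884 = 0.98636
Parallel ([0.98636] and antenna feeder): 1 − (1 − 0.98636)(1 − 0.93160) = 0.99907
Series ([0.99907] and GPS receiver): 0.99907 × 0.90260 = 0.902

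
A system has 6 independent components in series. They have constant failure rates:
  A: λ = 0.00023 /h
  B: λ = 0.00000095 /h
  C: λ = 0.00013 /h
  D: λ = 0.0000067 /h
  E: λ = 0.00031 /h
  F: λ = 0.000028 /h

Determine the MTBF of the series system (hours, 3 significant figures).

1420

Series of exponential components: λ_sys = Σ λ_i
λ_sys = 0.00023 + 0.00000095 + 0.00013 + 0.0000067 + 0.00031 + 0.000028 = 7.0565e-04 /h
MTBF = 1 / λ_sys = 1420 h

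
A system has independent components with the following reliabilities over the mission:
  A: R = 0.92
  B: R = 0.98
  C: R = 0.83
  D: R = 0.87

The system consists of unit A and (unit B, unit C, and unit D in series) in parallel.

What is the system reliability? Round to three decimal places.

0.977

Series (B, C, and D): 0.98000 × 0.83000 × 0.87000 = 0.70766
Parallel (A and [0.70766]): 1 − (1 − 0.92000)(1 − 0.70766) = 0.977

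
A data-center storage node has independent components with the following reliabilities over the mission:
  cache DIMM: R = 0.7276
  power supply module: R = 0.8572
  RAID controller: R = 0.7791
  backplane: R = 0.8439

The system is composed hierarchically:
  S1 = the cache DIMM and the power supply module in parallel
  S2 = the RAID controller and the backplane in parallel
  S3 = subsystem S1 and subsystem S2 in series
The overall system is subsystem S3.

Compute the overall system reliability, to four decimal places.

0.9280

Parallel (cache DIMM and power supply module): 1 − (1 − 0.727600)(1 − 0.857200) = 0.961101
Parallel (RAID controller and backplane): 1 − (1 − 0.779100)(1 − 0.843900) = 0.965518
Series ([0.961101] and [0.965518]): 0.961101 × 0.965518 = 0.9280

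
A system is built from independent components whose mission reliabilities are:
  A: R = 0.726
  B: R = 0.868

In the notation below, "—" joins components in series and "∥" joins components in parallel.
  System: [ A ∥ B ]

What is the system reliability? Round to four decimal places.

0.9638

Parallel (A and B): 1 − (1 − 0.726000)(1 − 0.868000) = 0.9638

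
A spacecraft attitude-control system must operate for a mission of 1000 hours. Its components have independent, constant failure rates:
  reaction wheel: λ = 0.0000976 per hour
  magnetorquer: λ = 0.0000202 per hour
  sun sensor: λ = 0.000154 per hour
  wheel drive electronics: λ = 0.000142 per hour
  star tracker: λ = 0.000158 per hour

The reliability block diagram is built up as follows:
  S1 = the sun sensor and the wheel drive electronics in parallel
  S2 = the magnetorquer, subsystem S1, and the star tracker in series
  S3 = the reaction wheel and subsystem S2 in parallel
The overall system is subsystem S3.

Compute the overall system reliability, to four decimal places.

0.9834

R(reaction wheel) = exp(−0.0000976 × 1000) = 0.907012
R(magnetorquer) = exp(−0.0000202 × 1000) = 0.980003
R(sun sensor) = exp(−0.000154 × 1000) = 0.857272
R(wheel drive electronics) = exp(−0.000142 × 1000) = 0.867621
R(star tracker) = exp(−0.000158 × 1000) = 0.853850
Parallel (sun sensor and wheel drive electronics): 1 − (1 − 0.857272)(1 − 0.867621) = 0.981106
Series (magnetorquer, [0.981106], and star tracker): 0.980003 × 0.981106 × 0.853850 = 0.820966
Parallel (reaction wheel and [0.820966]): 1 − (1 − 0.907012)(1 − 0.820966) = 0.9834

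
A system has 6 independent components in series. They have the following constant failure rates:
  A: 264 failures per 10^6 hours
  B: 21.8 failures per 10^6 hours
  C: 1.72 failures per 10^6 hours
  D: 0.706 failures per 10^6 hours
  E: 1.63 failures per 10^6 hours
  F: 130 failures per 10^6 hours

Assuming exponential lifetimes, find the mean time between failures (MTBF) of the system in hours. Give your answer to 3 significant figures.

2380

Series of exponential components: λ_sys = Σ λ_i
λ_sys = 0.000264 + 0.0000218 + 0.00000172 + 0.000000706 + 0.00000163 + 0.000130 = 4.1986e-04 /h
MTBF = 1 / λ_sys = 2380 h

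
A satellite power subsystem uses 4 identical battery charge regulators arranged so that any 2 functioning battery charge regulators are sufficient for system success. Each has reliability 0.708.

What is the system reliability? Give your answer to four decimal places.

0.9222

R = Σ_{i=2}^{4} C(4,i) p^i (1−p)^{4−i} with p = 0.708
C(4,2)·0.708^2·0.292^2 = 0.256439
C(4,3)·0.708^3·0.292^1 = 0.414517
C(4,4)·0.708^4·0.292^0 = 0.251266
Sum = 0.9222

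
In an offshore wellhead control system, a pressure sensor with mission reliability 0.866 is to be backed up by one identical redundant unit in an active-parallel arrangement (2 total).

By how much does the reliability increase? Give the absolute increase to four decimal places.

0.1160

R_before = 0.866
R_after = 1 − (1 − 0.866)^2 = 0.9820
ΔR = 0.9820 − 0.866 = 0.1160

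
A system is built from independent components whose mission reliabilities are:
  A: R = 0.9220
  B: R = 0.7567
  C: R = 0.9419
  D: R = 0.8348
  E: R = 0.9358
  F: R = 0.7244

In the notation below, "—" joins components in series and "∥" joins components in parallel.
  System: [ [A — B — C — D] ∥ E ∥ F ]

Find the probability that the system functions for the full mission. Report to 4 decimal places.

Series (A, B, C, and D): 0.922000 × 0.756700 × 0.941900 × 0.834800 = 0.548582
Parallel ([0.548582], E, and F): 1 − (1 − 0.548582)(1 − 0.935800)(1 − 0.724400) = 0.9920

0.9920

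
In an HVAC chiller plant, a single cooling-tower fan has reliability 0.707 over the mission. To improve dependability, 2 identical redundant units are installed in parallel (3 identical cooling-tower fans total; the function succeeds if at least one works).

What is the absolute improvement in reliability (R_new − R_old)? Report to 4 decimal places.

0.2678

R_before = 0.707
R_after = 1 − (1 − 0.707)^3 = 0.9748
ΔR = 0.9748 − 0.707 = 0.2678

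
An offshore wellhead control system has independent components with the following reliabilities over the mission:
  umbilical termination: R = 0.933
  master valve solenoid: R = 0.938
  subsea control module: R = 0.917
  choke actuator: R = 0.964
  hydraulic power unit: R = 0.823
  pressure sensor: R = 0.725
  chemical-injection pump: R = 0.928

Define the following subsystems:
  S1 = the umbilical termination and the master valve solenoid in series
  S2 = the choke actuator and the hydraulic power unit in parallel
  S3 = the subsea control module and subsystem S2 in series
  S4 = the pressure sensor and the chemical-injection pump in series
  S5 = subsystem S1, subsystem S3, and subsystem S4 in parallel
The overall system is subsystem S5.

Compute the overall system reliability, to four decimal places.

Series (umbilical termination and master valve solenoid): 0.933000 × 0.938000 = 0.875154
Parallel (choke actuator and hydraulic power unit): 1 − (1 − 0.964000)(1 − 0.823000) = 0.993628
Series (subsea control module and [0.993628]): 0.917000 × 0.993628 = 0.911157
Series (pressure sensor and chemical-injection pump): 0.725000 × 0.928000 = 0.672800
Parallel ([0.875154], [0.911157], and [0.672800]): 1 − (1 − 0.875154)(1 − 0.911157)(1 − 0.672800) = 0.9964

0.9964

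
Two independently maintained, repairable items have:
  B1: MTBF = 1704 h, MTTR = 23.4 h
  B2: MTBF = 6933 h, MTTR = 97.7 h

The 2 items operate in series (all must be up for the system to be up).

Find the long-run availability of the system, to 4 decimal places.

0.9727

A(B1) = MTBF/(MTBF+MTTR) = 1704/(1704+23.4) = 0.986454
A(B2) = MTBF/(MTBF+MTTR) = 6933/(6933+97.7) = 0.986104
Series availability: 0.986454 × 0.986104 = 0.9727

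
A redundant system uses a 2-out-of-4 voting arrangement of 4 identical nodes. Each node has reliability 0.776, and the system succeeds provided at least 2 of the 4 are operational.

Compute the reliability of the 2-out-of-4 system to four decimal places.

R = Σ_{i=2}^{4} C(4,i) p^i (1−p)^{4−i} with p = 0.776
C(4,2)·0.776^2·0.224^2 = 0.181289
C(4,3)·0.776^3·0.224^1 = 0.418691
C(4,4)·0.776^4·0.224^0 = 0.362616
Sum = 0.9626

0.9626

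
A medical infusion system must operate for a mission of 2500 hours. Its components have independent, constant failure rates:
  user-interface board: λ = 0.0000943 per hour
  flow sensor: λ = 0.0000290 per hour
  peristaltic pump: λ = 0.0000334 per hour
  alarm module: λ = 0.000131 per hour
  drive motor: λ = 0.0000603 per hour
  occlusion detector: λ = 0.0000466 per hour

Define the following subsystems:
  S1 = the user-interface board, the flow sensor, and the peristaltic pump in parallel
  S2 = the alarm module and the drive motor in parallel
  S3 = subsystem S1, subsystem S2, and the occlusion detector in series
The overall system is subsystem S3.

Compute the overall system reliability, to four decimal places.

R(user-interface board) = exp(−0.0000943 × 2500) = 0.789978
R(flow sensor) = exp(−0.0000290 × 2500) = 0.930066
R(peristaltic pump) = exp(−0.0000334 × 2500) = 0.919891
R(alarm module) = exp(−0.000131 × 2500) = 0.720723
R(drive motor) = exp(−0.0000603 × 2500) = 0.860063
R(occlusion detector) = exp(−0.0000466 × 2500) = 0.890030
Parallel (user-interface board, flow sensor, and peristaltic pump): 1 − (1 − 0.789978)(1 − 0.930066)(1 − 0.919891) = 0.998823
Parallel (alarm module and drive motor): 1 − (1 − 0.720723)(1 − 0.860063) = 0.960919
Series ([0.998823], [0.960919], and occlusion detector): 0.998823 × 0.960919 × 0.890030 = 0.8542

0.8542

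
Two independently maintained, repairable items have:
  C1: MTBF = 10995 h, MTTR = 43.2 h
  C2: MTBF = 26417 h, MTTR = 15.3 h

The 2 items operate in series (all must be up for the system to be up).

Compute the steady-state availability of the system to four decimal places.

A(C1) = MTBF/(MTBF+MTTR) = 10995/(10995+43.2) = 0.996086
A(C2) = MTBF/(MTBF+MTTR) = 26417/(26417+15.3) = 0.999421
Series availability: 0.996086 × 0.999421 = 0.9955

0.9955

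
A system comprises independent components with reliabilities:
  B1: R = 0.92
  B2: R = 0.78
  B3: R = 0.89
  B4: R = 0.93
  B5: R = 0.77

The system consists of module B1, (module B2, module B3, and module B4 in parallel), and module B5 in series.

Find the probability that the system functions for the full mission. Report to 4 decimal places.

Parallel (B2, B3, and B4): 1 − (1 − 0.780000)(1 − 0.890000)(1 − 0.930000) = 0.998306
Series (B1, [0.998306], and B5): 0.920000 × 0.998306 × 0.770000 = 0.7072

0.7072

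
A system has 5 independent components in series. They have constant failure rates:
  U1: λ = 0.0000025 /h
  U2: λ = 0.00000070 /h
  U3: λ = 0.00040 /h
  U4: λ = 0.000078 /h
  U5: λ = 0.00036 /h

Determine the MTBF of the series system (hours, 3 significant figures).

1190

Series of exponential components: λ_sys = Σ λ_i
λ_sys = 0.0000025 + 0.00000070 + 0.00040 + 0.000078 + 0.00036 = 8.4120e-04 /h
MTBF = 1 / λ_sys = 1190 h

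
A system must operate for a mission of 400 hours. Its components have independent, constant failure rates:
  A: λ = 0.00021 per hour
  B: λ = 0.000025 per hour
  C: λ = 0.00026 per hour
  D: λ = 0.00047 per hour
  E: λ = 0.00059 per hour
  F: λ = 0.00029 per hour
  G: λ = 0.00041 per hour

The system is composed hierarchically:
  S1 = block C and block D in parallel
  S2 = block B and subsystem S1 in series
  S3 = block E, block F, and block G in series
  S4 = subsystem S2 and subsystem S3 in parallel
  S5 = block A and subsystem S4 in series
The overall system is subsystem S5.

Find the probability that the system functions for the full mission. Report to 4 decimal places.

R(A) = exp(−0.00021 × 400) = 0.919431
R(B) = exp(−0.000025 × 400) = 0.990050
R(C) = exp(−0.00026 × 400) = 0.901225
R(D) = exp(−0.00047 × 400) = 0.828615
R(E) = exp(−0.00059 × 400) = 0.789781
R(F) = exp(−0.00029 × 400) = 0.890475
R(G) = exp(−0.00041 × 400) = 0.848742
Parallel (C and D): 1 − (1 − 0.901225)(1 − 0.828615) = 0.983071
Series (B and [0.983071]): 0.990050 × 0.983071 = 0.973289
Series (E, F, and G): 0.789781 × 0.890475 × 0.848742 = 0.596903
Parallel ([0.973289] and [0.596903]): 1 − (1 − 0.973289)(1 − 0.596903) = 0.989233
Series (A and [0.989233]): 0.919431 × 0.989233 = 0.9095

0.9095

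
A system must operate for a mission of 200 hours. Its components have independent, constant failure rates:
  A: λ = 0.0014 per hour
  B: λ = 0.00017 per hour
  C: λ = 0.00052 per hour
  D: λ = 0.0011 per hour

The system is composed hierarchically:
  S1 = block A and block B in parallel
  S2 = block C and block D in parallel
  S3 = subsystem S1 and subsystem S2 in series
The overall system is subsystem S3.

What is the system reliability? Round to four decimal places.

R(A) = exp(−0.0014 × 200) = 0.755784
R(B) = exp(−0.00017 × 200) = 0.966572
R(C) = exp(−0.00052 × 200) = 0.901225
R(D) = exp(−0.0011 × 200) = 0.802519
Parallel (A and B): 1 − (1 − 0.755784)(1 − 0.966572) = 0.991836
Parallel (C and D): 1 − (1 − 0.901225)(1 − 0.802519) = 0.980494
Series ([0.991836] and [0.980494]): 0.991836 × 0.980494 = 0.9725

0.9725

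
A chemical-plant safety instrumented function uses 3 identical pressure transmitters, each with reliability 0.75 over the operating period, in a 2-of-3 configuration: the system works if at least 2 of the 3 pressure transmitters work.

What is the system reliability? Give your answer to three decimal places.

0.844

R = Σ_{i=2}^{3} C(3,i) p^i (1−p)^{3−i} with p = 0.75
C(3,2)·0.75^2·0.25^1 = 0.42188
C(3,3)·0.75^3·0.25^0 = 0.42188
Sum = 0.844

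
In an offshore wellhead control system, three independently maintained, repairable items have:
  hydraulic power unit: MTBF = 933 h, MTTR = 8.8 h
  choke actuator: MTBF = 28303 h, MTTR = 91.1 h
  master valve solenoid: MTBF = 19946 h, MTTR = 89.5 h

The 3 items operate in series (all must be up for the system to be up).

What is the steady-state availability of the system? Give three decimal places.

0.983

A(hydraulic power unit) = MTBF/(MTBF+MTTR) = 933/(933+8.8) = 0.990656
A(choke actuator) = MTBF/(MTBF+MTTR) = 28303/(28303+91.1) = 0.996792
A(master valve solenoid) = MTBF/(MTBF+MTTR) = 19946/(19946+89.5) = 0.995533
Series availability: 0.990656 × 0.996792 × 0.995533 = 0.983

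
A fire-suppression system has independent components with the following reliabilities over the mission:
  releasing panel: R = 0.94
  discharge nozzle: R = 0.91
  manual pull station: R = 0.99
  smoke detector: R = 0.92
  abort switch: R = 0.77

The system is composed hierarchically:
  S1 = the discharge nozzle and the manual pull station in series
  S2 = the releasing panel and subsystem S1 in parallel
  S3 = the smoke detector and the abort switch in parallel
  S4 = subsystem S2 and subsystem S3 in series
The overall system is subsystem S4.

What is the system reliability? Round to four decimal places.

Series (discharge nozzle and manual pull station): 0.910000 × 0.990000 = 0.900900
Parallel (releasing panel and [0.900900]): 1 − (1 − 0.940000)(1 − 0.900900) = 0.994054
Parallel (smoke detector and abort switch): 1 − (1 − 0.920000)(1 − 0.770000) = 0.981600
Series ([0.994054] and [0.981600]): 0.994054 × 0.981600 = 0.9758

0.9758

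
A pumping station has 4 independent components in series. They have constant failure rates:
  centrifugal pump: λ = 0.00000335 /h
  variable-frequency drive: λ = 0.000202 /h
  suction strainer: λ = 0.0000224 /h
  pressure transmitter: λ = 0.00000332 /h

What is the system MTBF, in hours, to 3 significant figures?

Series of exponential components: λ_sys = Σ λ_i
λ_sys = 0.00000335 + 0.000202 + 0.0000224 + 0.00000332 = 2.3107e-04 /h
MTBF = 1 / λ_sys = 4330 h

4330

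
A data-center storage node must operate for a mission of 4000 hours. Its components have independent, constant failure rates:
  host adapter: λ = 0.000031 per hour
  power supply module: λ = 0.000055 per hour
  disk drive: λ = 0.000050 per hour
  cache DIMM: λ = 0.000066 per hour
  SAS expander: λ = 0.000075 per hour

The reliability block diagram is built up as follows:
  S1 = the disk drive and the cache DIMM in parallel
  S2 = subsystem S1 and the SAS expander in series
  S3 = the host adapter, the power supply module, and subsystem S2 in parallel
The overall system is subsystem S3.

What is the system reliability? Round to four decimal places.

0.9933

R(host adapter) = exp(−0.000031 × 4000) = 0.883380
R(power supply module) = exp(−0.000055 × 4000) = 0.802519
R(disk drive) = exp(−0.000050 × 4000) = 0.818731
R(cache DIMM) = exp(−0.000066 × 4000) = 0.767974
R(SAS expander) = exp(−0.000075 × 4000) = 0.740818
Parallel (disk drive and cache DIMM): 1 − (1 − 0.818731)(1 − 0.767974) = 0.957941
Series ([0.957941] and SAS expander): 0.957941 × 0.740818 = 0.709660
Parallel (host adapter, power supply module, and [0.709660]): 1 − (1 − 0.883380)(1 − 0.802519)(1 − 0.709660) = 0.9933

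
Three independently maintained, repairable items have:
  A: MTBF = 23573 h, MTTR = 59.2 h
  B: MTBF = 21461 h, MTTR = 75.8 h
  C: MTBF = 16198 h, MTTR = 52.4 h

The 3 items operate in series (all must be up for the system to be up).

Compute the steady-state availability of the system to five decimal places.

0.99078

A(A) = MTBF/(MTBF+MTTR) = 23573/(23573+59.2) = 0.997495
A(B) = MTBF/(MTBF+MTTR) = 21461/(21461+75.8) = 0.996480
A(C) = MTBF/(MTBF+MTTR) = 16198/(16198+52.4) = 0.996775
Series availability: 0.997495 × 0.996480 × 0.996775 = 0.99078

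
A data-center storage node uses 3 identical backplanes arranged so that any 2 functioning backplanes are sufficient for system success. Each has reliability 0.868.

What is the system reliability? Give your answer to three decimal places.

R = Σ_{i=2}^{3} C(3,i) p^i (1−p)^{3−i} with p = 0.868
C(3,2)·0.868^2·0.132^1 = 0.29836
C(3,3)·0.868^3·0.132^0 = 0.65397
Sum = 0.952

0.952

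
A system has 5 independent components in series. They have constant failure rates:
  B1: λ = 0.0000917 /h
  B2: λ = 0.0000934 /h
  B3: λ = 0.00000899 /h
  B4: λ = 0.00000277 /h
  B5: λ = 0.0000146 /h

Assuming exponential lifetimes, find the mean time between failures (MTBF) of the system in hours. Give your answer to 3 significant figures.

4730

Series of exponential components: λ_sys = Σ λ_i
λ_sys = 0.0000917 + 0.0000934 + 0.00000899 + 0.00000277 + 0.0000146 = 2.1146e-04 /h
MTBF = 1 / λ_sys = 4730 h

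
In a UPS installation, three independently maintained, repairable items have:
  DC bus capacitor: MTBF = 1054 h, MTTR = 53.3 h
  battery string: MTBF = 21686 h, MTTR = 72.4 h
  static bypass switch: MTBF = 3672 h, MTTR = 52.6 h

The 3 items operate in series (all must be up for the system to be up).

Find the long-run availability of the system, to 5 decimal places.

0.93530

A(DC bus capacitor) = MTBF/(MTBF+MTTR) = 1054/(1054+53.3) = 0.951865
A(battery string) = MTBF/(MTBF+MTTR) = 21686/(21686+72.4) = 0.996673
A(static bypass switch) = MTBF/(MTBF+MTTR) = 3672/(3672+52.6) = 0.985878
Series availability: 0.951865 × 0.996673 × 0.985878 = 0.93530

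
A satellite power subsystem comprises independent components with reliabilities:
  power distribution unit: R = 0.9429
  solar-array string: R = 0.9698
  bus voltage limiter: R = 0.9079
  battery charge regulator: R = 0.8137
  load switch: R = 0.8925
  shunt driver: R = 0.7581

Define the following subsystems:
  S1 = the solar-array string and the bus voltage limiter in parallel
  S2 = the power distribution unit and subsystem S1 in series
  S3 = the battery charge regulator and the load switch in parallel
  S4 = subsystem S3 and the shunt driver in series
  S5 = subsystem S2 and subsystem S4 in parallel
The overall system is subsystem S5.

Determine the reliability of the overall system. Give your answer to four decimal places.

0.9846

Parallel (solar-array string and bus voltage limiter): 1 − (1 − 0.969800)(1 − 0.907900) = 0.997219
Series (power distribution unit and [0.997219]): 0.942900 × 0.997219 = 0.940278
Parallel (battery charge regulator and load switch): 1 − (1 − 0.813700)(1 − 0.892500) = 0.979973
Series ([0.979973] and shunt driver): 0.979973 × 0.758100 = 0.742918
Parallel ([0.940278] and [0.742918]): 1 − (1 − 0.940278)(1 − 0.742918) = 0.9846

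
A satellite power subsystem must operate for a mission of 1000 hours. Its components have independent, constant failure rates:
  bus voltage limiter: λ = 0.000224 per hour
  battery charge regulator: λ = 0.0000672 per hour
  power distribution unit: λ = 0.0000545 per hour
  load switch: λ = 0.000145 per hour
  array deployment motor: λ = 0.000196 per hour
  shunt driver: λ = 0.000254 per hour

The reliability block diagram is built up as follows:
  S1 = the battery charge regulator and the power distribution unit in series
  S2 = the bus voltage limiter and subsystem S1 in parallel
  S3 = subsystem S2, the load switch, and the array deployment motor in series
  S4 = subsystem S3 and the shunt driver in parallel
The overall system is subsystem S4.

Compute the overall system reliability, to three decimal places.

0.932

R(bus voltage limiter) = exp(−0.000224 × 1000) = 0.79932
R(battery charge regulator) = exp(−0.0000672 × 1000) = 0.93501
R(power distribution unit) = exp(−0.0000545 × 1000) = 0.94696
R(load switch) = exp(−0.000145 × 1000) = 0.86502
R(array deployment motor) = exp(−0.000196 × 1000) = 0.82201
R(shunt driver) = exp(−0.000254 × 1000) = 0.77569
Series (battery charge regulator and power distribution unit): 0.93501 × 0.94696 = 0.88542
Parallel (bus voltage limiter and [0.88542]): 1 − (1 − 0.79932)(1 − 0.88542) = 0.97701
Series ([0.97701], load switch, and array deployment motor): 0.97701 × 0.86502 × 0.82201 = 0.69471
Parallel ([0.69471] and shunt driver): 1 − (1 − 0.69471)(1 − 0.77569) = 0.932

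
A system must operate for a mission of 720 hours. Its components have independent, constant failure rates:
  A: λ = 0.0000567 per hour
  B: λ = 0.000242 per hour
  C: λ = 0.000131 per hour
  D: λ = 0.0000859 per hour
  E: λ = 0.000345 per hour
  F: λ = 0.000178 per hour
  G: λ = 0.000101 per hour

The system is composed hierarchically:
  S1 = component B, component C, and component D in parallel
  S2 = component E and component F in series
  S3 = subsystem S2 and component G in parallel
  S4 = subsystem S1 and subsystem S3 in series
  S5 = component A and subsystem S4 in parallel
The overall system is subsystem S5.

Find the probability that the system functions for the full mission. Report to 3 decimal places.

R(A) = exp(−0.0000567 × 720) = 0.96000
R(B) = exp(−0.000242 × 720) = 0.84010
R(C) = exp(−0.000131 × 720) = 0.90999
R(D) = exp(−0.0000859 × 720) = 0.94003
R(E) = exp(−0.000345 × 720) = 0.78005
R(F) = exp(−0.000178 × 720) = 0.87971
R(G) = exp(−0.000101 × 720) = 0.92986
Parallel (B, C, and D): 1 − (1 − 0.84010)(1 − 0.90999)(1 − 0.94003) = 0.99914
Series (E and F): 0.78005 × 0.87971 = 0.68622
Parallel ([0.68622] and G): 1 − (1 − 0.68622)(1 − 0.92986) = 0.97799
Series ([0.99914] and [0.97799]): 0.99914 × 0.97799 = 0.97715
Parallel (A and [0.97715]): 1 − (1 − 0.96000)(1 − 0.97715) = 0.999

0.999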